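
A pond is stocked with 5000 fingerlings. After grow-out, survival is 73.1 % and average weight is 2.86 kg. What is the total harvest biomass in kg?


Survivors = 5000 * 73.1/100 = 3655 fish
Harvest biomass = survivors * W_f = 3655 * 2.86 = 10453.3 kg

10453.3 kg


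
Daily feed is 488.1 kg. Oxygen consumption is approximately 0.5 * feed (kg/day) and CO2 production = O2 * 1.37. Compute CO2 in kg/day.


O2 = 488.1 * 0.5 = 244.05
CO2 = 244.05 * 1.37 = 334.3485

334.3485 kg/day


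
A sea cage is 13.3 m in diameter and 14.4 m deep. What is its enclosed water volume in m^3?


r = d/2 = 13.3/2 = 6.65 m
Base area = pi*r^2 = pi*6.65^2 = 138.92908 m^2
Volume = 138.92908 * 14.4 = 2000.58 m^3

2000.58 m^3


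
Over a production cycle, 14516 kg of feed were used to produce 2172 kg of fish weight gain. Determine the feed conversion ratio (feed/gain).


FCR = feed consumed / weight gained
FCR = 14516 kg / 2172 kg = 6.68324

6.68324


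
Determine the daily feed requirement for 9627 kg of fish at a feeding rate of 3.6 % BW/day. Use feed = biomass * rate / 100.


Feeding rate fraction = 3.6% / 100 = 0.036
Daily feed = 9627 kg * 0.036 = 346.572 kg/day

346.572 kg/day


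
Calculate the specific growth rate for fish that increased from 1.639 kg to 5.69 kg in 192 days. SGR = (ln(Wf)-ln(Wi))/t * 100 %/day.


ln(W_f) = ln(5.69) = 1.7387102
ln(W_i) = ln(1.639) = 0.4940863
ln(W_f) - ln(W_i) = 1.7387102 - 0.4940863 = 1.2446239
SGR = 1.2446239 / 192 * 100 = 0.648242 %/day

0.648242 %/day


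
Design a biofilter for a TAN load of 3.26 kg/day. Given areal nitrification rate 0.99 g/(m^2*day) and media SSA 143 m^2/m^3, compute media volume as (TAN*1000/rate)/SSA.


A = 3.26*1000 / 0.99 = 3292.9293 m^2
V = 3292.9293 / 143 = 23.0275

23.0275 m^3


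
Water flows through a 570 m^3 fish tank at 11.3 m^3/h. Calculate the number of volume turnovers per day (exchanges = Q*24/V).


Daily flow volume = 11.3 m^3/h * 24 h = 271.2 m^3/day
Exchanges = daily flow / tank volume = 271.2 / 570 = 0.475789 exchanges/day

0.475789 exchanges/day


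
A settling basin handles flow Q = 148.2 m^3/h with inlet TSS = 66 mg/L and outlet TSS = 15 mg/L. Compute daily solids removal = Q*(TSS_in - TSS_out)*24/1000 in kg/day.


Concentration drop: TSS_in - TSS_out = 66 - 15 = 51 mg/L
Hourly solids removed = Q * dTSS = 148.2 m^3/h * 51 mg/L = 7558.2 g/h  (m^3/h * mg/L = g/h)
Daily solids removed = 7558.2 * 24 = 181396.8 g/day
Convert g to kg: 181396.8 / 1000 = 181.3968 kg/day

181.3968 kg/day


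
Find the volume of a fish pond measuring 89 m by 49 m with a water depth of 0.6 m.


Base area = L * W = 89 * 49 = 4361 m^2
Volume = area * depth = 4361 * 0.6 = 2616.6 m^3

2616.6 m^3


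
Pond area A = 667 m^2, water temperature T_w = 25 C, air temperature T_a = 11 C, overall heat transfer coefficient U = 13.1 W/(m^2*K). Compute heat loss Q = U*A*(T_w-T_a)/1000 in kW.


Temperature difference dT = 25 - 11 = 14 K
Heat loss (W) = U * A * dT = 13.1 * 667 * 14 = 122327.8 W
Convert to kW: 122327.8 / 1000 = 122.3278 kW

122.3278 kW


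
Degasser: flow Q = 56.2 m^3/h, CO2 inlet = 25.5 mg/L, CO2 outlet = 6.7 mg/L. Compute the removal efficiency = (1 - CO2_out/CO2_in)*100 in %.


CO2_out / CO2_in = 6.7 / 25.5 = 0.2627451
Fraction remaining = 0.2627451
efficiency = (1 - 0.2627451) * 100 = 73.7255 %

73.7255 %


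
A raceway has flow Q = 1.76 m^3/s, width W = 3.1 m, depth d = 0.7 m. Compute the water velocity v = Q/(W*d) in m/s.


Cross-sectional area = W * d = 3.1 * 0.7 = 2.17 m^2
Velocity = Q / A = 1.76 / 2.17 = 0.81106 m/s

0.81106 m/s


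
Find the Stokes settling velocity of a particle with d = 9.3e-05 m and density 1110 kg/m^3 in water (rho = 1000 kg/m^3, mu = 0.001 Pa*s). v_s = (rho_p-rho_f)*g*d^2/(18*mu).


Density difference: rho_p - rho_f = 1110 - 1000 = 110 kg/m^3
d^2 = (9.3e-05)^2 = 8.649e-09 m^2
Numerator = (rho_p - rho_f) * g * d^2 = 110 * 9.81 * 8.649e-09 = 9.3331359e-06
Denominator = 18 * mu = 18 * 0.001 = 0.018
v_s = 9.3331359e-06 / 0.018 = 5.18508e-04 m/s
Check: Re = rho_f * v_s * d / mu = 1000 * 5.18508e-04 * 9.3e-05 / 0.001 = 0.0482 < 1, so Stokes' law applies.

5.18508e-04 m/s


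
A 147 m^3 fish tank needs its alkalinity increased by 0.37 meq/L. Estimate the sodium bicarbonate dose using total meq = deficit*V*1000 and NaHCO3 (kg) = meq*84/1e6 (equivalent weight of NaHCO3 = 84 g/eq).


Tank volume in L = 147 m^3 * 1000 = 147000 L
Total meq required = 0.37 meq/L * 147000 L = 54390 meq
NaHCO3 mass = 54390 meq * 84 mg/meq / 1e6 = 4.56876 kg

4.56876 kg


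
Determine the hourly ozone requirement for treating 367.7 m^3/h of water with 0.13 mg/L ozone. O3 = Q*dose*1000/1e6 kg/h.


O3 demand (mg/h) = Q * dose * 1000 = 367.7 * 0.13 * 1000 = 47801 mg/h
Convert mg to kg: 47801 / 1e6 = 0.047801 kg/h

0.047801 kg/h


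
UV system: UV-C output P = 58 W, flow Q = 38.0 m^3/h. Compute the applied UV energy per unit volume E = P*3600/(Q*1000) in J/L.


Energy delivered per hour = 58 W * 3600 s = 208800 J/h
Volume treated per hour = 38.0 m^3/h * 1000 = 38000 L/h
dose = 208800 / 38000 = 5.49474 J/L

5.49474 J/L


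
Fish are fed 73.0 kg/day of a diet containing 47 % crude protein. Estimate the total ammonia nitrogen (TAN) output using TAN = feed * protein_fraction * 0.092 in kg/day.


Protein in feed = 73.0 * 47/100 = 34.31 kg/day
TAN = protein * 0.092 = 34.31 * 0.092 = 3.15652 kg/day

3.15652 kg/day


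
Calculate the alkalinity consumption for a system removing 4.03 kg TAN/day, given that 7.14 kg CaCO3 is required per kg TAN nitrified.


Alkalinity factor: 7.14 kg CaCO3 consumed per kg TAN nitrified
alk = 4.03 kg TAN * 7.14 = 28.7742 kg CaCO3/day

28.7742 kg CaCO3/day


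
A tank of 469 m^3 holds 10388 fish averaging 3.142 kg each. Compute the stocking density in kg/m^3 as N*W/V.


Total biomass = 10388 fish * 3.142 kg = 32639.096 kg
Density = total biomass / volume = 32639.096 / 469 = 69.593 kg/m^3

69.593 kg/m^3


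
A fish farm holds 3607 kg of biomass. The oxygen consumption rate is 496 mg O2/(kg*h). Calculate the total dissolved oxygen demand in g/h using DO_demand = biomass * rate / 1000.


Total O2 consumption (mg/h) = 3607 kg * 496 mg/(kg*h) = 1789072 mg/h
Convert to g/h: 1789072 / 1000 = 1789.072 g/h

1789.072 g/h


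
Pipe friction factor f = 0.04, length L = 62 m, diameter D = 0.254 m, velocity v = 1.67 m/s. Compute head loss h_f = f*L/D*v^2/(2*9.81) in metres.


v^2 = 1.67^2 = 2.7889 m^2/s^2
L/D = 62/0.254 = 244.09449
h_f = f*(L/D)*v^2/(2g) = 0.04 * 244.09449 * 2.7889 / 19.62 = 1.38788 m

1.38788 m


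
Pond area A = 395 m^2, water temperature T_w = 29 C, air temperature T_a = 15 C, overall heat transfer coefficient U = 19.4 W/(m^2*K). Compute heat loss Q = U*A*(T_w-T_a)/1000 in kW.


Temperature difference dT = 29 - 15 = 14 K
Heat loss (W) = U * A * dT = 19.4 * 395 * 14 = 107282 W
Convert to kW: 107282 / 1000 = 107.282 kW

107.282 kW


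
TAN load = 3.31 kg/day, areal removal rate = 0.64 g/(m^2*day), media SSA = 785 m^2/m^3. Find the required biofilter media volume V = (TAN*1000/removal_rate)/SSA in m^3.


A = 3.31*1000 / 0.64 = 5171.875 m^2
V = 5171.875 / 785 = 6.58838

6.58838 m^3


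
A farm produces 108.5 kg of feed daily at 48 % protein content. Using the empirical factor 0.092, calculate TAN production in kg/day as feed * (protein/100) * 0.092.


Protein in feed = 108.5 * 48/100 = 52.08 kg/day
TAN = protein * 0.092 = 52.08 * 0.092 = 4.79136 kg/day

4.79136 kg/day


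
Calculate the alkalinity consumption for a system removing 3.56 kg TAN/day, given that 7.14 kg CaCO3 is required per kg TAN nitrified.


Alkalinity factor: 7.14 kg CaCO3 consumed per kg TAN nitrified
alk = 3.56 kg TAN * 7.14 = 25.4184 kg CaCO3/day

25.4184 kg CaCO3/day


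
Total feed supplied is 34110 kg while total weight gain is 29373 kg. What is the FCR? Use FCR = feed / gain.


FCR = feed consumed / weight gained
FCR = 34110 kg / 29373 kg = 1.16127

1.16127


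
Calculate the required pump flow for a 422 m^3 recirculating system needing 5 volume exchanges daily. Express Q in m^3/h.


Daily recirculation volume = 422 m^3 * 5 = 2110 m^3/day
Flow rate Q = daily volume / 24 h = 2110 / 24 = 87.9167 m^3/h

87.9167 m^3/h


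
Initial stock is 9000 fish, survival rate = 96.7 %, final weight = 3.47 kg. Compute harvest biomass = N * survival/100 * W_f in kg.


Survivors = 9000 * 96.7/100 = 8703 fish
Harvest biomass = survivors * W_f = 8703 * 3.47 = 30199.41 kg

30199.41 kg


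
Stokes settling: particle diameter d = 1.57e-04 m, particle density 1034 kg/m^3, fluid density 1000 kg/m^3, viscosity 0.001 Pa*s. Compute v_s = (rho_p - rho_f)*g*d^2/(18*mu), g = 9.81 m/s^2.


Density difference: rho_p - rho_f = 1034 - 1000 = 34 kg/m^3
d^2 = (1.57e-04)^2 = 2.4649e-08 m^2
Numerator = (rho_p - rho_f) * g * d^2 = 34 * 9.81 * 2.4649e-08 = 8.2214275e-06
Denominator = 18 * mu = 18 * 0.001 = 0.018
v_s = 8.2214275e-06 / 0.018 = 4.56746e-04 m/s
Check: Re = rho_f * v_s * d / mu = 1000 * 4.56746e-04 * 1.57e-04 / 0.001 = 0.0717 < 1, so Stokes' law applies.

4.56746e-04 m/s


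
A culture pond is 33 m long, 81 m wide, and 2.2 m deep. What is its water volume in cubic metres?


Base area = L * W = 33 * 81 = 2673 m^2
Volume = area * depth = 2673 * 2.2 = 5880.6 m^3

5880.6 m^3


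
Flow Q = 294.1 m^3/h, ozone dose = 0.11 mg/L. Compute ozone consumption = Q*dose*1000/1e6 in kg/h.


O3 demand (mg/h) = Q * dose * 1000 = 294.1 * 0.11 * 1000 = 32351 mg/h
Convert mg to kg: 32351 / 1e6 = 0.032351 kg/h

0.032351 kg/h


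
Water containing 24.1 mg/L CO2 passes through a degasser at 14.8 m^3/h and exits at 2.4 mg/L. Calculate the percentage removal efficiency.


CO2_out / CO2_in = 2.4 / 24.1 = 0.099585062
Fraction remaining = 0.099585062
efficiency = (1 - 0.099585062) * 100 = 90.0415 %

90.0415 %


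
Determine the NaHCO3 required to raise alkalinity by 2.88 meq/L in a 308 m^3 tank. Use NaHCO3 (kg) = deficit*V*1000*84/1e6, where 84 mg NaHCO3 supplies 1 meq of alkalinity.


Tank volume in L = 308 m^3 * 1000 = 308000 L
Total meq required = 2.88 meq/L * 308000 L = 887040 meq
NaHCO3 mass = 887040 meq * 84 mg/meq / 1e6 = 74.5114 kg

74.5114 kg


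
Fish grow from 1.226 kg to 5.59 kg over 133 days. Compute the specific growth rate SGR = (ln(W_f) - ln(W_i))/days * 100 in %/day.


ln(W_f) = ln(5.59) = 1.7209793
ln(W_i) = ln(1.226) = 0.20375684
ln(W_f) - ln(W_i) = 1.7209793 - 0.20375684 = 1.5172225
SGR = 1.5172225 / 133 * 100 = 1.14077 %/day

1.14077 %/day


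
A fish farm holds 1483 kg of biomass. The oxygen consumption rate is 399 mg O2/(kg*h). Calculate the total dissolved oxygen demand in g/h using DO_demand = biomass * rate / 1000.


Total O2 consumption (mg/h) = 1483 kg * 399 mg/(kg*h) = 591717 mg/h
Convert to g/h: 591717 / 1000 = 591.717 g/h

591.717 g/h


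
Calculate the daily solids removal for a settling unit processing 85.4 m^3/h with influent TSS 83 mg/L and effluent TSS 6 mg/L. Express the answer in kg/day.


Concentration drop: TSS_in - TSS_out = 83 - 6 = 77 mg/L
Hourly solids removed = Q * dTSS = 85.4 m^3/h * 77 mg/L = 6575.8 g/h  (m^3/h * mg/L = g/h)
Daily solids removed = 6575.8 * 24 = 157819.2 g/day
Convert g to kg: 157819.2 / 1000 = 157.8192 kg/day

157.8192 kg/day


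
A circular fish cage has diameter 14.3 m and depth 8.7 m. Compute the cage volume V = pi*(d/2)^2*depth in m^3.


r = d/2 = 14.3/2 = 7.15 m
Base area = pi*r^2 = pi*7.15^2 = 160.60607 m^2
Volume = 160.60607 * 8.7 = 1397.27 m^3

1397.27 m^3


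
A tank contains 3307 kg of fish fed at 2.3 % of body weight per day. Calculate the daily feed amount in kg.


Feeding rate fraction = 2.3% / 100 = 0.023
Daily feed = 3307 kg * 0.023 = 76.061 kg/day

76.061 kg/day


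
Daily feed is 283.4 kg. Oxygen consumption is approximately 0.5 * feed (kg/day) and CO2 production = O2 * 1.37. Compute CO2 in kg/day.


O2 = 283.4 * 0.5 = 141.7
CO2 = 141.7 * 1.37 = 194.129

194.129 kg/day


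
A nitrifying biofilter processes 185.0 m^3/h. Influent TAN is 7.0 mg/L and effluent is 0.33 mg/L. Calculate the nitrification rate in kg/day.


Concentration drop: TAN_in - TAN_out = 7.0 - 0.33 = 6.67 mg/L
Hourly TAN removed = Q * dTAN = 185.0 m^3/h * 6.67 mg/L = 1233.95 g/h  (m^3/h * mg/L = g/h)
Daily TAN removed = 1233.95 * 24 = 29614.8 g/day
Convert to kg/day: 29614.8 / 1000 = 29.6148 kg/day

29.6148 kg/day


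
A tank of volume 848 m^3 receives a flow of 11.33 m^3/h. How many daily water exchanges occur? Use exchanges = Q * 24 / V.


Daily flow volume = 11.33 m^3/h * 24 h = 271.92 m^3/day
Exchanges = daily flow / tank volume = 271.92 / 848 = 0.32066 exchanges/day

0.32066 exchanges/day


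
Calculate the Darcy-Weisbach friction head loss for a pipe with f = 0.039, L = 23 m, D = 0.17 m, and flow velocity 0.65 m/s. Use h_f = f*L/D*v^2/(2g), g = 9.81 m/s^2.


v^2 = 0.65^2 = 0.4225 m^2/s^2
L/D = 23/0.17 = 135.29412
h_f = f*(L/D)*v^2/(2g) = 0.039 * 135.29412 * 0.4225 / 19.62 = 0.113624 m

0.113624 m


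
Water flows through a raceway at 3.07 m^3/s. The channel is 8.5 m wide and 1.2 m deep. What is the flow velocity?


Cross-sectional area = W * d = 8.5 * 1.2 = 10.2 m^2
Velocity = Q / A = 3.07 / 10.2 = 0.30098 m/s

0.30098 m/s


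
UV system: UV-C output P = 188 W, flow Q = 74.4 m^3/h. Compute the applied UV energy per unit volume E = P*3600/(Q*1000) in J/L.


Energy delivered per hour = 188 W * 3600 s = 676800 J/h
Volume treated per hour = 74.4 m^3/h * 1000 = 74400 L/h
dose = 676800 / 74400 = 9.09677 J/L

9.09677 J/L


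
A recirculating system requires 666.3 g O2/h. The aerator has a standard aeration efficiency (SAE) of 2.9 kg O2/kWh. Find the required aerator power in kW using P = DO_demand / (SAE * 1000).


SAE in g O2/kWh = 2.9 * 1000 = 2900 g/kWh
P = DO_demand / SAE_g = 666.3 / 2900 = 0.229759 kW

0.229759 kW


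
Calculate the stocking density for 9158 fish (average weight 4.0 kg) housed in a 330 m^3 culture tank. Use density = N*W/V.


Total biomass = 9158 fish * 4.0 kg = 36632 kg
Density = total biomass / volume = 36632 / 330 = 111.006 kg/m^3

111.006 kg/m^3


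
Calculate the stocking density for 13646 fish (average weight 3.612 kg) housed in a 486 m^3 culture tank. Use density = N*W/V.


Total biomass = 13646 fish * 3.612 kg = 49289.352 kg
Density = total biomass / volume = 49289.352 / 486 = 101.418 kg/m^3

101.418 kg/m^3


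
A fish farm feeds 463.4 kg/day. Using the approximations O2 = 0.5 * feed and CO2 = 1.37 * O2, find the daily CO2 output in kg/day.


O2 = 463.4 * 0.5 = 231.7
CO2 = 231.7 * 1.37 = 317.429

317.429 kg/day


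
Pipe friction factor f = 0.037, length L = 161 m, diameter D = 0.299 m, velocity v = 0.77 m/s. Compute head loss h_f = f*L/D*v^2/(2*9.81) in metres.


v^2 = 0.77^2 = 0.5929 m^2/s^2
L/D = 161/0.299 = 538.46154
h_f = f*(L/D)*v^2/(2g) = 0.037 * 538.46154 * 0.5929 / 19.62 = 0.602059 m

0.602059 m


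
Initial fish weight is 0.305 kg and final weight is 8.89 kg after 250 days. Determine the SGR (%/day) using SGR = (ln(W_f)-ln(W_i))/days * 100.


ln(W_f) = ln(8.89) = 2.184927
ln(W_i) = ln(0.305) = -1.1874435
ln(W_f) - ln(W_i) = 2.184927 - -1.1874435 = 3.3723705
SGR = 3.3723705 / 250 * 100 = 1.34895 %/day

1.34895 %/day


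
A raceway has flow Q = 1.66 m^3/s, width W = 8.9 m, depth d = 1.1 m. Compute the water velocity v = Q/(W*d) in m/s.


Cross-sectional area = W * d = 8.9 * 1.1 = 9.79 m^2
Velocity = Q / A = 1.66 / 9.79 = 0.169561 m/s

0.169561 m/s


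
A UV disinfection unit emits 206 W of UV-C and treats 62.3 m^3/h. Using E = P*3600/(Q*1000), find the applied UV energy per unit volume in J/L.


Energy delivered per hour = 206 W * 3600 s = 741600 J/h
Volume treated per hour = 62.3 m^3/h * 1000 = 62300 L/h
dose = 741600 / 62300 = 11.9037 J/L

11.9037 J/L


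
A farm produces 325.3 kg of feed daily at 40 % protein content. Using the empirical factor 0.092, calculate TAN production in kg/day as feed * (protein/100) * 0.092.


Protein in feed = 325.3 * 40/100 = 130.12 kg/day
TAN = protein * 0.092 = 130.12 * 0.092 = 11.97104 kg/day

11.97104 kg/day


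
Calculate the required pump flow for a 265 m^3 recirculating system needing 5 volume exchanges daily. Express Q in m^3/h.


Daily recirculation volume = 265 m^3 * 5 = 1325 m^3/day
Flow rate Q = daily volume / 24 h = 1325 / 24 = 55.2083 m^3/h

55.2083 m^3/h


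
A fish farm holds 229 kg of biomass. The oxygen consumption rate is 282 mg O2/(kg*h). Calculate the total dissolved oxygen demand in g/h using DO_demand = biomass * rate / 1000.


Total O2 consumption (mg/h) = 229 kg * 282 mg/(kg*h) = 64578 mg/h
Convert to g/h: 64578 / 1000 = 64.578 g/h

64.578 g/h


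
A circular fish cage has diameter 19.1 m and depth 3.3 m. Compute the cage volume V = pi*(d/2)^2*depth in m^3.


r = d/2 = 19.1/2 = 9.55 m
Base area = pi*r^2 = pi*9.55^2 = 286.5211 m^2
Volume = 286.5211 * 3.3 = 945.52 m^3

945.52 m^3


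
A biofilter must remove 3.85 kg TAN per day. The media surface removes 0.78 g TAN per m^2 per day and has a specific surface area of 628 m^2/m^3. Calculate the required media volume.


A = 3.85*1000 / 0.78 = 4935.8974 m^2
V = 4935.8974 / 628 = 7.85971

7.85971 m^3


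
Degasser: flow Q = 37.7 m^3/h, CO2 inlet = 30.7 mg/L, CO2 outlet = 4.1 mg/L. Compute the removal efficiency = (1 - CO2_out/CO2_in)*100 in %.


CO2_out / CO2_in = 4.1 / 30.7 = 0.13355049
Fraction remaining = 0.13355049
efficiency = (1 - 0.13355049) * 100 = 86.645 %

86.645 %


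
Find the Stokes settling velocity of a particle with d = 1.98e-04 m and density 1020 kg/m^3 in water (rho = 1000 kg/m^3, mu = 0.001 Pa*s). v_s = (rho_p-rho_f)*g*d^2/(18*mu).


Density difference: rho_p - rho_f = 1020 - 1000 = 20 kg/m^3
d^2 = (1.98e-04)^2 = 3.9204e-08 m^2
Numerator = (rho_p - rho_f) * g * d^2 = 20 * 9.81 * 3.9204e-08 = 7.6918248e-06
Denominator = 18 * mu = 18 * 0.001 = 0.018
v_s = 7.6918248e-06 / 0.018 = 4.27324e-04 m/s
Check: Re = rho_f * v_s * d / mu = 1000 * 4.27324e-04 * 1.98e-04 / 0.001 = 0.0846 < 1, so Stokes' law applies.

4.27324e-04 m/s


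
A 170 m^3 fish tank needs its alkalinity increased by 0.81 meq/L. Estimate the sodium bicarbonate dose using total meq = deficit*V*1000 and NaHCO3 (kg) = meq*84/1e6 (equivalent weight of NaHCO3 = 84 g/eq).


Tank volume in L = 170 m^3 * 1000 = 170000 L
Total meq required = 0.81 meq/L * 170000 L = 137700 meq
NaHCO3 mass = 137700 meq * 84 mg/meq / 1e6 = 11.5668 kg

11.5668 kg


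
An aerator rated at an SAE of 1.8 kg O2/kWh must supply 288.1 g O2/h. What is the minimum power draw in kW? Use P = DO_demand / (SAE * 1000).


SAE in g O2/kWh = 1.8 * 1000 = 1800 g/kWh
P = DO_demand / SAE_g = 288.1 / 1800 = 0.160056 kW

0.160056 kW


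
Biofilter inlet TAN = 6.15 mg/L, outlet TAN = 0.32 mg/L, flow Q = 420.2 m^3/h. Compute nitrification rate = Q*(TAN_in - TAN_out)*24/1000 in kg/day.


Concentration drop: TAN_in - TAN_out = 6.15 - 0.32 = 5.83 mg/L
Hourly TAN removed = Q * dTAN = 420.2 m^3/h * 5.83 mg/L = 2449.766 g/h  (m^3/h * mg/L = g/h)
Daily TAN removed = 2449.766 * 24 = 58794.384 g/day
Convert to kg/day: 58794.384 / 1000 = 58.794384 kg/day

58.794384 kg/day


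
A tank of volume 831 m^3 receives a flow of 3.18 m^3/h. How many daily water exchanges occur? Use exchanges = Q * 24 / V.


Daily flow volume = 3.18 m^3/h * 24 h = 76.32 m^3/day
Exchanges = daily flow / tank volume = 76.32 / 831 = 0.0918412 exchanges/day

0.0918412 exchanges/day


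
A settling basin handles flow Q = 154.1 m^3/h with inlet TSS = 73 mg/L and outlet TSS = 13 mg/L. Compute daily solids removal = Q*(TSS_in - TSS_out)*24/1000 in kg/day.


Concentration drop: TSS_in - TSS_out = 73 - 13 = 60 mg/L
Hourly solids removed = Q * dTSS = 154.1 m^3/h * 60 mg/L = 9246 g/h  (m^3/h * mg/L = g/h)
Daily solids removed = 9246 * 24 = 221904 g/day
Convert g to kg: 221904 / 1000 = 221.904 kg/day

221.904 kg/day


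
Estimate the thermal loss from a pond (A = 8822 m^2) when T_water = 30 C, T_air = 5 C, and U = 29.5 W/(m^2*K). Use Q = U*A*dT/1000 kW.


Temperature difference dT = 30 - 5 = 25 K
Heat loss (W) = U * A * dT = 29.5 * 8822 * 25 = 6506225 W
Convert to kW: 6506225 / 1000 = 6506.225 kW

6506.225 kW


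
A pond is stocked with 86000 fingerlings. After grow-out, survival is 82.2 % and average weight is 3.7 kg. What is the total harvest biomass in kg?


Survivors = 86000 * 82.2/100 = 70692 fish
Harvest biomass = survivors * W_f = 70692 * 3.7 = 261560.4 kg

261560.4 kg


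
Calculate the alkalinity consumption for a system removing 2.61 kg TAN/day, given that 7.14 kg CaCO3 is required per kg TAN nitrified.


Alkalinity factor: 7.14 kg CaCO3 consumed per kg TAN nitrified
alk = 2.61 kg TAN * 7.14 = 18.6354 kg CaCO3/day

18.6354 kg CaCO3/day


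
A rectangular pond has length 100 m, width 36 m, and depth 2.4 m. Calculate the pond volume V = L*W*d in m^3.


Base area = L * W = 100 * 36 = 3600 m^2
Volume = area * depth = 3600 * 2.4 = 8640 m^3

8640 m^3


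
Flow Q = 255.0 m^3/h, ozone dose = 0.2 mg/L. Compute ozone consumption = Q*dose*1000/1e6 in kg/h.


O3 demand (mg/h) = Q * dose * 1000 = 255.0 * 0.2 * 1000 = 51000 mg/h
Convert mg to kg: 51000 / 1e6 = 0.051 kg/h

0.051 kg/h


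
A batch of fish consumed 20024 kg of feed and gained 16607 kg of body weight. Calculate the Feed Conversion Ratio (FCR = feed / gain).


FCR = feed consumed / weight gained
FCR = 20024 kg / 16607 kg = 1.20576

1.20576


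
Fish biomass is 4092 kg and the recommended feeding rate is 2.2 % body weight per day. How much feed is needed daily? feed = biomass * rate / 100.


Feeding rate fraction = 2.2% / 100 = 0.022
Daily feed = 4092 kg * 0.022 = 90.024 kg/day

90.024 kg/day


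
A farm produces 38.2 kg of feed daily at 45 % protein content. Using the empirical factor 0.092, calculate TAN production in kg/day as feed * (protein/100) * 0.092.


Protein in feed = 38.2 * 45/100 = 17.19 kg/day
TAN = protein * 0.092 = 17.19 * 0.092 = 1.58148 kg/day

1.58148 kg/day


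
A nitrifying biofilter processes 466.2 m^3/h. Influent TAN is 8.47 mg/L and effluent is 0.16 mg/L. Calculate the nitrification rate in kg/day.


Concentration drop: TAN_in - TAN_out = 8.47 - 0.16 = 8.31 mg/L
Hourly TAN removed = Q * dTAN = 466.2 m^3/h * 8.31 mg/L = 3874.122 g/h  (m^3/h * mg/L = g/h)
Daily TAN removed = 3874.122 * 24 = 92978.928 g/day
Convert to kg/day: 92978.928 / 1000 = 92.978928 kg/day

92.978928 kg/day


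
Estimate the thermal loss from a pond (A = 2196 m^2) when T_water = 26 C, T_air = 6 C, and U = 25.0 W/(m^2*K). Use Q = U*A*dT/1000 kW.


Temperature difference dT = 26 - 6 = 20 K
Heat loss (W) = U * A * dT = 25.0 * 2196 * 20 = 1098000 W
Convert to kW: 1098000 / 1000 = 1098 kW

1098 kW


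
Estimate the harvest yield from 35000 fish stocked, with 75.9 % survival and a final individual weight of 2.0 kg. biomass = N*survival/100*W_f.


Survivors = 35000 * 75.9/100 = 26565 fish
Harvest biomass = survivors * W_f = 26565 * 2.0 = 53130 kg

53130 kg


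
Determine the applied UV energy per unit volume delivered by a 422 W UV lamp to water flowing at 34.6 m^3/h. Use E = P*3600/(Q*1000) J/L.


Energy delivered per hour = 422 W * 3600 s = 1519200 J/h
Volume treated per hour = 34.6 m^3/h * 1000 = 34600 L/h
dose = 1519200 / 34600 = 43.9075 J/L

43.9075 J/L


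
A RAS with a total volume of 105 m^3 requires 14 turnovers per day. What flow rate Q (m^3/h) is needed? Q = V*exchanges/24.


Daily recirculation volume = 105 m^3 * 14 = 1470 m^3/day
Flow rate Q = daily volume / 24 h = 1470 / 24 = 61.25 m^3/h

61.25 m^3/h


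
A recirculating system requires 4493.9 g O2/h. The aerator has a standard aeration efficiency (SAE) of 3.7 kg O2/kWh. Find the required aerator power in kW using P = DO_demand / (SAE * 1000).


SAE in g O2/kWh = 3.7 * 1000 = 3700 g/kWh
P = DO_demand / SAE_g = 4493.9 / 3700 = 1.21457 kW

1.21457 kW


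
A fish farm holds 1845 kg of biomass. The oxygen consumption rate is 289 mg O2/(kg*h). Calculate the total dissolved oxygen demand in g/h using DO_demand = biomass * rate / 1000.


Total O2 consumption (mg/h) = 1845 kg * 289 mg/(kg*h) = 533205 mg/h
Convert to g/h: 533205 / 1000 = 533.205 g/h

533.205 g/h


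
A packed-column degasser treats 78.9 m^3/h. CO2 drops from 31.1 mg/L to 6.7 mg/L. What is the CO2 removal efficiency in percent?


CO2_out / CO2_in = 6.7 / 31.1 = 0.21543408
Fraction remaining = 0.21543408
efficiency = (1 - 0.21543408) * 100 = 78.4566 %

78.4566 %


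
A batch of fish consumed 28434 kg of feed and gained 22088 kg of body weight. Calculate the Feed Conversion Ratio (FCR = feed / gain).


FCR = feed consumed / weight gained
FCR = 28434 kg / 22088 kg = 1.28731

1.28731


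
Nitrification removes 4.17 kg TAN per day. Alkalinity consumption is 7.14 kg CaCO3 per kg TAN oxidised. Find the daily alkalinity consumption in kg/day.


Alkalinity factor: 7.14 kg CaCO3 consumed per kg TAN nitrified
alk = 4.17 kg TAN * 7.14 = 29.7738 kg CaCO3/day

29.7738 kg CaCO3/day


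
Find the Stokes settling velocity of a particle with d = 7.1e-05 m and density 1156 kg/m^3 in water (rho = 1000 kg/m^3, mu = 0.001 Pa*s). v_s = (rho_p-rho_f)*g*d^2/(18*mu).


Density difference: rho_p - rho_f = 1156 - 1000 = 156 kg/m^3
d^2 = (7.1e-05)^2 = 5.041e-09 m^2
Numerator = (rho_p - rho_f) * g * d^2 = 156 * 9.81 * 5.041e-09 = 7.7145448e-06
Denominator = 18 * mu = 18 * 0.001 = 0.018
v_s = 7.7145448e-06 / 0.018 = 4.28586e-04 m/s
Check: Re = rho_f * v_s * d / mu = 1000 * 4.28586e-04 * 7.1e-05 / 0.001 = 0.0304 < 1, so Stokes' law applies.

4.28586e-04 m/s


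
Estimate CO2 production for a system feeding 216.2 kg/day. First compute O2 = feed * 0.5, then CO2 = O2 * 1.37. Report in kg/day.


O2 = 216.2 * 0.5 = 108.1
CO2 = 108.1 * 1.37 = 148.097

148.097 kg/day


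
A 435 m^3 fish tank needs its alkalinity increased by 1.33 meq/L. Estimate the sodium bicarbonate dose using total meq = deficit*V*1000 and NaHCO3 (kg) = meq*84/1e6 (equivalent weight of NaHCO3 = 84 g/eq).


Tank volume in L = 435 m^3 * 1000 = 435000 L
Total meq required = 1.33 meq/L * 435000 L = 578550 meq
NaHCO3 mass = 578550 meq * 84 mg/meq / 1e6 = 48.5982 kg

48.5982 kg


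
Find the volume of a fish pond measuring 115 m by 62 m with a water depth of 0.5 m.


Base area = L * W = 115 * 62 = 7130 m^2
Volume = area * depth = 7130 * 0.5 = 3565 m^3

3565 m^3


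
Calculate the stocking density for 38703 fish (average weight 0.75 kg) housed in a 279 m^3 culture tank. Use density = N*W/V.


Total biomass = 38703 fish * 0.75 kg = 29027.25 kg
Density = total biomass / volume = 29027.25 / 279 = 104.04 kg/m^3

104.04 kg/m^3


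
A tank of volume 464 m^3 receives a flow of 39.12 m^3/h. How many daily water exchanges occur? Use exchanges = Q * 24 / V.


Daily flow volume = 39.12 m^3/h * 24 h = 938.88 m^3/day
Exchanges = daily flow / tank volume = 938.88 / 464 = 2.02345 exchanges/day

2.02345 exchanges/day


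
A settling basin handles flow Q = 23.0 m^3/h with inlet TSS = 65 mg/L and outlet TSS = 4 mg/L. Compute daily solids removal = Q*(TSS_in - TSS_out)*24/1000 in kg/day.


Concentration drop: TSS_in - TSS_out = 65 - 4 = 61 mg/L
Hourly solids removed = Q * dTSS = 23.0 m^3/h * 61 mg/L = 1403 g/h  (m^3/h * mg/L = g/h)
Daily solids removed = 1403 * 24 = 33672 g/day
Convert g to kg: 33672 / 1000 = 33.672 kg/day

33.672 kg/day


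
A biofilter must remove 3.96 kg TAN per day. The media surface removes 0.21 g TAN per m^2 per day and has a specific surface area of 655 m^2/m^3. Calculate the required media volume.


A = 3.96*1000 / 0.21 = 18857.143 m^2
V = 18857.143 / 655 = 28.7895

28.7895 m^3


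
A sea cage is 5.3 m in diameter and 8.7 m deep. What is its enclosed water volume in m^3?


r = d/2 = 5.3/2 = 2.65 m
Base area = pi*r^2 = pi*2.65^2 = 22.061834 m^2
Volume = 22.061834 * 8.7 = 191.938 m^3

191.938 m^3


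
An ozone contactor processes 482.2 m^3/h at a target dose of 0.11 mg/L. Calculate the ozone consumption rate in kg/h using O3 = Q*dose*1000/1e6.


O3 demand (mg/h) = Q * dose * 1000 = 482.2 * 0.11 * 1000 = 53042 mg/h
Convert mg to kg: 53042 / 1e6 = 0.053042 kg/h

0.053042 kg/h


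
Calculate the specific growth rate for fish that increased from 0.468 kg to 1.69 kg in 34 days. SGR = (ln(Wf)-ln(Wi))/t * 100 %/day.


ln(W_f) = ln(1.69) = 0.52472853
ln(W_i) = ln(0.468) = -0.75928698
ln(W_f) - ln(W_i) = 0.52472853 - -0.75928698 = 1.2840155
SGR = 1.2840155 / 34 * 100 = 3.77652 %/day

3.77652 %/day


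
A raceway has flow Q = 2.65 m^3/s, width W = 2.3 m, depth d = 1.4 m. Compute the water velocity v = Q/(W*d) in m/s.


Cross-sectional area = W * d = 2.3 * 1.4 = 3.22 m^2
Velocity = Q / A = 2.65 / 3.22 = 0.822981 m/s

0.822981 m/s


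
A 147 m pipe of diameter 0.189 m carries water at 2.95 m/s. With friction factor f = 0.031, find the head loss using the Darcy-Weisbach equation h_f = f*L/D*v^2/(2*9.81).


v^2 = 2.95^2 = 8.7025 m^2/s^2
L/D = 147/0.189 = 777.77778
h_f = f*(L/D)*v^2/(2g) = 0.031 * 777.77778 * 8.7025 / 19.62 = 10.6945 m

10.6945 m


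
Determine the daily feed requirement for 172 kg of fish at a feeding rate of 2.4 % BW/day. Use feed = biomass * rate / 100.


Feeding rate fraction = 2.4% / 100 = 0.024
Daily feed = 172 kg * 0.024 = 4.128 kg/day

4.128 kg/day


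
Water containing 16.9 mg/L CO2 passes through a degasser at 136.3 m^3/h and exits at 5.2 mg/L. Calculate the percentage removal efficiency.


CO2_out / CO2_in = 5.2 / 16.9 = 0.30769231
Fraction remaining = 0.30769231
efficiency = (1 - 0.30769231) * 100 = 69.2308 %

69.2308 %


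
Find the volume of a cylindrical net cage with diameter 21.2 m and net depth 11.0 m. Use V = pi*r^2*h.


r = d/2 = 21.2/2 = 10.6 m
Base area = pi*r^2 = pi*10.6^2 = 352.98935 m^2
Volume = 352.98935 * 11.0 = 3882.88 m^3

3882.88 m^3


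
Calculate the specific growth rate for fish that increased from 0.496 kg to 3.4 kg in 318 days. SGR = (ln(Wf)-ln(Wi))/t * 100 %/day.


ln(W_f) = ln(3.4) = 1.2237754
ln(W_i) = ln(0.496) = -0.70117935
ln(W_f) - ln(W_i) = 1.2237754 - -0.70117935 = 1.9249547
SGR = 1.9249547 / 318 * 100 = 0.605332 %/day

0.605332 %/day


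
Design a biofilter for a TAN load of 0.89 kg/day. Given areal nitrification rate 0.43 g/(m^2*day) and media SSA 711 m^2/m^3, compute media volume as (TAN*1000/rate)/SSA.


A = 0.89*1000 / 0.43 = 2069.7674 m^2
V = 2069.7674 / 711 = 2.91107

2.91107 m^3


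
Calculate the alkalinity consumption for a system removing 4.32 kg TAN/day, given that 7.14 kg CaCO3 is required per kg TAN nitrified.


Alkalinity factor: 7.14 kg CaCO3 consumed per kg TAN nitrified
alk = 4.32 kg TAN * 7.14 = 30.8448 kg CaCO3/day

30.8448 kg CaCO3/day


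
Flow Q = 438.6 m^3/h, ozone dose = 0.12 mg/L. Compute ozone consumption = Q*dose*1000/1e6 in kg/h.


O3 demand (mg/h) = Q * dose * 1000 = 438.6 * 0.12 * 1000 = 52632 mg/h
Convert mg to kg: 52632 / 1e6 = 0.052632 kg/h

0.052632 kg/h


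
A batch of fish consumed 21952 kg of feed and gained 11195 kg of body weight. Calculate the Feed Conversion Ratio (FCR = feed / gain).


FCR = feed consumed / weight gained
FCR = 21952 kg / 11195 kg = 1.96088

1.96088


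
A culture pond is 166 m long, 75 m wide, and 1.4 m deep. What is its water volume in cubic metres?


Base area = L * W = 166 * 75 = 12450 m^2
Volume = area * depth = 12450 * 1.4 = 17430 m^3

17430 m^3


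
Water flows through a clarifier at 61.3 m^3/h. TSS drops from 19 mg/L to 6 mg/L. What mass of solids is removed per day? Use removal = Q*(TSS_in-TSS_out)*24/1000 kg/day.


Concentration drop: TSS_in - TSS_out = 19 - 6 = 13 mg/L
Hourly solids removed = Q * dTSS = 61.3 m^3/h * 13 mg/L = 796.9 g/h  (m^3/h * mg/L = g/h)
Daily solids removed = 796.9 * 24 = 19125.6 g/day
Convert g to kg: 19125.6 / 1000 = 19.1256 kg/day

19.1256 kg/day


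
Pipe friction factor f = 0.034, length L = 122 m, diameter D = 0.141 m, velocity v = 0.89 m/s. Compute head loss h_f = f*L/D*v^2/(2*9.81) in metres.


v^2 = 0.89^2 = 0.7921 m^2/s^2
L/D = 122/0.141 = 865.24823
h_f = f*(L/D)*v^2/(2g) = 0.034 * 865.24823 * 0.7921 / 19.62 = 1.18768 m

1.18768 m


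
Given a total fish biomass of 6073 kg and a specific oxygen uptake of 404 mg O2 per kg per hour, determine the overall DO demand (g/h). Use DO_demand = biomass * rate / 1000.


Total O2 consumption (mg/h) = 6073 kg * 404 mg/(kg*h) = 2453492 mg/h
Convert to g/h: 2453492 / 1000 = 2453.492 g/h

2453.492 g/h


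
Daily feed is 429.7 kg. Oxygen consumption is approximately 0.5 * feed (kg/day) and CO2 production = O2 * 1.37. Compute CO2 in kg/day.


O2 = 429.7 * 0.5 = 214.85
CO2 = 214.85 * 1.37 = 294.3445

294.3445 kg/day


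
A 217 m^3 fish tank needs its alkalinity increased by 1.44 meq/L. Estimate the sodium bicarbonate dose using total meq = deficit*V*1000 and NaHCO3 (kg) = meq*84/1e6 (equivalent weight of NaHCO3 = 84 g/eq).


Tank volume in L = 217 m^3 * 1000 = 217000 L
Total meq required = 1.44 meq/L * 217000 L = 312480 meq
NaHCO3 mass = 312480 meq * 84 mg/meq / 1e6 = 26.2483 kg

26.2483 kg


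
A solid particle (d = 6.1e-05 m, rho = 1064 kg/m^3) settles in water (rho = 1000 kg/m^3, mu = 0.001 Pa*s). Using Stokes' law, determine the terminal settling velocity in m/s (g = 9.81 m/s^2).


Density difference: rho_p - rho_f = 1064 - 1000 = 64 kg/m^3
d^2 = (6.1e-05)^2 = 3.721e-09 m^2
Numerator = (rho_p - rho_f) * g * d^2 = 64 * 9.81 * 3.721e-09 = 2.3361926e-06
Denominator = 18 * mu = 18 * 0.001 = 0.018
v_s = 2.3361926e-06 / 0.018 = 1.29788e-04 m/s
Check: Re = rho_f * v_s * d / mu = 1000 * 1.29788e-04 * 6.1e-05 / 0.001 = 0.00792 < 1, so Stokes' law applies.

1.29788e-04 m/s


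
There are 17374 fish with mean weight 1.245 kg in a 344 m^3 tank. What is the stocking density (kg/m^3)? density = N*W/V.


Total biomass = 17374 fish * 1.245 kg = 21630.63 kg
Density = total biomass / volume = 21630.63 / 344 = 62.8797 kg/m^3

62.8797 kg/m^3


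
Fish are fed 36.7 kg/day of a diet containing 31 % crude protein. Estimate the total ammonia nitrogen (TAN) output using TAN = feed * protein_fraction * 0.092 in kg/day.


Protein in feed = 36.7 * 31/100 = 11.377 kg/day
TAN = protein * 0.092 = 11.377 * 0.092 = 1.046684 kg/day

1.046684 kg/day


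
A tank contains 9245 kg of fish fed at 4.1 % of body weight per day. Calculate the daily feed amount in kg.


Feeding rate fraction = 4.1% / 100 = 0.041
Daily feed = 9245 kg * 0.041 = 379.045 kg/day

379.045 kg/day


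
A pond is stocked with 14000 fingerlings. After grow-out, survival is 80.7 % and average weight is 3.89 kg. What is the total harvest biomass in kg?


Survivors = 14000 * 80.7/100 = 11298 fish
Harvest biomass = survivors * W_f = 11298 * 3.89 = 43949.22 kg

43949.22 kg


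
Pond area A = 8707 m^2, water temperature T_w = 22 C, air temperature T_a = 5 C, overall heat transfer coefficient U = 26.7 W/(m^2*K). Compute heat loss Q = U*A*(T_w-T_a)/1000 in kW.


Temperature difference dT = 22 - 5 = 17 K
Heat loss (W) = U * A * dT = 26.7 * 8707 * 17 = 3952107.3 W
Convert to kW: 3952107.3 / 1000 = 3952.1073 kW

3952.1073 kW


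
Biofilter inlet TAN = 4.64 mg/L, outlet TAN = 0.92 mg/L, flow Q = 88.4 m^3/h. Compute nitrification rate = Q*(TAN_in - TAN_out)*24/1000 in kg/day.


Concentration drop: TAN_in - TAN_out = 4.64 - 0.92 = 3.72 mg/L
Hourly TAN removed = Q * dTAN = 88.4 m^3/h * 3.72 mg/L = 328.848 g/h  (m^3/h * mg/L = g/h)
Daily TAN removed = 328.848 * 24 = 7892.352 g/day
Convert to kg/day: 7892.352 / 1000 = 7.892352 kg/day

7.892352 kg/day


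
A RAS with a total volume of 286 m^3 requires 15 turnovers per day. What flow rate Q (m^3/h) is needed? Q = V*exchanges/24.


Daily recirculation volume = 286 m^3 * 15 = 4290 m^3/day
Flow rate Q = daily volume / 24 h = 4290 / 24 = 178.75 m^3/h

178.75 m^3/h


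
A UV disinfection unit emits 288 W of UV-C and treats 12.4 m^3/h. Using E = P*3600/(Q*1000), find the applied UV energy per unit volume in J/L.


Energy delivered per hour = 288 W * 3600 s = 1036800 J/h
Volume treated per hour = 12.4 m^3/h * 1000 = 12400 L/h
dose = 1036800 / 12400 = 83.6129 J/L

83.6129 J/L


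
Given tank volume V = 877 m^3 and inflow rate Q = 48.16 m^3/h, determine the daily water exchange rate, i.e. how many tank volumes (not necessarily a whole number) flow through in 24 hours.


Daily flow volume = 48.16 m^3/h * 24 h = 1155.84 m^3/day
Exchanges = daily flow / tank volume = 1155.84 / 877 = 1.31795 exchanges/day

1.31795 exchanges/day


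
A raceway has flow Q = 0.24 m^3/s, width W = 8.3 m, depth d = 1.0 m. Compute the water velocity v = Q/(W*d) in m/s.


Cross-sectional area = W * d = 8.3 * 1.0 = 8.3 m^2
Velocity = Q / A = 0.24 / 8.3 = 0.0289157 m/s

0.0289157 m/s


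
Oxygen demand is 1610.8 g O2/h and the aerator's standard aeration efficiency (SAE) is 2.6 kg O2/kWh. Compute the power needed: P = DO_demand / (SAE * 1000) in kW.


SAE in g O2/kWh = 2.6 * 1000 = 2600 g/kWh
P = DO_demand / SAE_g = 1610.8 / 2600 = 0.619538 kW

0.619538 kW


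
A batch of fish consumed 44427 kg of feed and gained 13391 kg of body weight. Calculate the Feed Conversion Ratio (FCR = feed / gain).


FCR = feed consumed / weight gained
FCR = 44427 kg / 13391 kg = 3.31768

3.31768


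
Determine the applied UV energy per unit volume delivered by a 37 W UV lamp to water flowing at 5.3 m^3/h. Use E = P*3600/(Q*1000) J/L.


Energy delivered per hour = 37 W * 3600 s = 133200 J/h
Volume treated per hour = 5.3 m^3/h * 1000 = 5300 L/h
dose = 133200 / 5300 = 25.1321 J/L

25.1321 J/L


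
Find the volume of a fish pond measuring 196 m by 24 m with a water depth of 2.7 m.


Base area = L * W = 196 * 24 = 4704 m^2
Volume = area * depth = 4704 * 2.7 = 12700.8 m^3

12700.8 m^3


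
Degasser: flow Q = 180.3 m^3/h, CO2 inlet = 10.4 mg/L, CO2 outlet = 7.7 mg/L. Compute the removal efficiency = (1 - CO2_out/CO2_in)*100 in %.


CO2_out / CO2_in = 7.7 / 10.4 = 0.74038462
Fraction remaining = 0.74038462
efficiency = (1 - 0.74038462) * 100 = 25.9615 %

25.9615 %


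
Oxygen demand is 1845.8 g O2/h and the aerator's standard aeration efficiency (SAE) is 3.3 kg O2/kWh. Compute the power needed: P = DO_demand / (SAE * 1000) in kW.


SAE in g O2/kWh = 3.3 * 1000 = 3300 g/kWh
P = DO_demand / SAE_g = 1845.8 / 3300 = 0.559333 kW

0.559333 kW


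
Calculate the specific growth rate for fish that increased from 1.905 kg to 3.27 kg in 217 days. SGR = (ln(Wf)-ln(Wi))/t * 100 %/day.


ln(W_f) = ln(3.27) = 1.18479
ln(W_i) = ln(1.905) = 0.64448201
ln(W_f) - ln(W_i) = 1.18479 - 0.64448201 = 0.54030799
SGR = 0.54030799 / 217 * 100 = 0.24899 %/day

0.24899 %/day


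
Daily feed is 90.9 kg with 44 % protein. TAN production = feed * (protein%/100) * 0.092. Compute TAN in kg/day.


Protein in feed = 90.9 * 44/100 = 39.996 kg/day
TAN = protein * 0.092 = 39.996 * 0.092 = 3.679632 kg/day

3.679632 kg/day


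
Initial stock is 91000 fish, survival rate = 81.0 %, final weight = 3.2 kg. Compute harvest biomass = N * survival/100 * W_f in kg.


Survivors = 91000 * 81.0/100 = 73710 fish
Harvest biomass = survivors * W_f = 73710 * 3.2 = 235872 kg

235872 kg


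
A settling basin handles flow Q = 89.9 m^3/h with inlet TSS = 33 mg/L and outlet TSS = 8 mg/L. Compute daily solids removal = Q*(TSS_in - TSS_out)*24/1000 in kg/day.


Concentration drop: TSS_in - TSS_out = 33 - 8 = 25 mg/L
Hourly solids removed = Q * dTSS = 89.9 m^3/h * 25 mg/L = 2247.5 g/h  (m^3/h * mg/L = g/h)
Daily solids removed = 2247.5 * 24 = 53940 g/day
Convert g to kg: 53940 / 1000 = 53.94 kg/day

53.94 kg/day


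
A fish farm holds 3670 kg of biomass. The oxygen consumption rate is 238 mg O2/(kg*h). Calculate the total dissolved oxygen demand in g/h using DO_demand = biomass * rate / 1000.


Total O2 consumption (mg/h) = 3670 kg * 238 mg/(kg*h) = 873460 mg/h
Convert to g/h: 873460 / 1000 = 873.46 g/h

873.46 g/h


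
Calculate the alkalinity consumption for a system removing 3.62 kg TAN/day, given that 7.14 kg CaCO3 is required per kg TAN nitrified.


Alkalinity factor: 7.14 kg CaCO3 consumed per kg TAN nitrified
alk = 3.62 kg TAN * 7.14 = 25.8468 kg CaCO3/day

25.8468 kg CaCO3/day
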